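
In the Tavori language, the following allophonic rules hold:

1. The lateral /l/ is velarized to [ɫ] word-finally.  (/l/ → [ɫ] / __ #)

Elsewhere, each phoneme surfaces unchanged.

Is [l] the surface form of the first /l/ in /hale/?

/l/ (between /a/ and /e/) fails the environment for rule 1, so it stays [l].
The actual realization is [l], which matches [l].

Yes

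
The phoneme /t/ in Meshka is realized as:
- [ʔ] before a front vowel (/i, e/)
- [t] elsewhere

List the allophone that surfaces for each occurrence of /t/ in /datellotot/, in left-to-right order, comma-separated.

Occurrence 1 (position 3): before a front vowel (/i, e/) → [ʔ].
Occurrence 2 (position 8): no conditioning environment matches → elsewhere allophone [t].
Occurrence 3 (position 10): no conditioning environment matches → elsewhere allophone [t].

[ʔ], [t], [t]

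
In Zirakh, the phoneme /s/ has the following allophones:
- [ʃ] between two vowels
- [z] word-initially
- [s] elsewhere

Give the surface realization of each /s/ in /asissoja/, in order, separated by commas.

Occurrence 1 (position 2): between two vowels → [ʃ].
Occurrence 2 (position 4): no conditioning environment matches → elsewhere allophone [s].
Occurrence 3 (position 5): no conditioning environment matches → elsewhere allophone [s].

[ʃ], [s], [s]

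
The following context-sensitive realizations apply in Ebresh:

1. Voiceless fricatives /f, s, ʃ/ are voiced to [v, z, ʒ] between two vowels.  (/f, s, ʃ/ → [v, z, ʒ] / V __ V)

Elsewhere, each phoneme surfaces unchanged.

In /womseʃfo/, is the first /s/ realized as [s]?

Yes

/s/ (between /m/ and /e/) fails the environment for rule 1, so it stays [s].
The actual realization is [s], which matches [s].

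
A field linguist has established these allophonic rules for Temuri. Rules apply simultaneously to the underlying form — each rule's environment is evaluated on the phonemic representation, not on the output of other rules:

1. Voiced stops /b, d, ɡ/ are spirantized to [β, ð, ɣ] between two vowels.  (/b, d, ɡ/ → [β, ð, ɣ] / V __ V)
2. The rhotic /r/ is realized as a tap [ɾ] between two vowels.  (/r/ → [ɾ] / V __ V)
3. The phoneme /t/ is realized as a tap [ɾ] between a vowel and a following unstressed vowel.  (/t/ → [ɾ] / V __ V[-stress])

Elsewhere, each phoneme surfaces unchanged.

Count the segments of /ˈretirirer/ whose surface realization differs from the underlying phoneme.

Segments that undergo a rule: /t/ → [ɾ] (rule 3); /r/ → [ɾ] (rule 2); /r/ → [ɾ] (rule 2).
All other segments surface unchanged.

3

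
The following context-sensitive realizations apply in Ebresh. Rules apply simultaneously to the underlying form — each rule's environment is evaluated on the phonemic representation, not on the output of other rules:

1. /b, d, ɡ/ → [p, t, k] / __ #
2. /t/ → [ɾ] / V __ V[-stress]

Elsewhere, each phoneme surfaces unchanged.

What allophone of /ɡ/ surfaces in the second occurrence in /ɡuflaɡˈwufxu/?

/ɡ/ (between /a/ and /w/): rule 1 targets it, but not word-finally → unchanged [ɡ].

[ɡ]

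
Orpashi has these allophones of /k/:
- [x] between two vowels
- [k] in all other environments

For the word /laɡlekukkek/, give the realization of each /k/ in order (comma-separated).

[x], [k], [k], [k]

Occurrence 1 (position 6): between two vowels → [x].
Occurrence 2 (position 8): no conditioning environment matches → elsewhere allophone [k].
Occurrence 3 (position 9): no conditioning environment matches → elsewhere allophone [k].
Occurrence 4 (position 11): no conditioning environment matches → elsewhere allophone [k].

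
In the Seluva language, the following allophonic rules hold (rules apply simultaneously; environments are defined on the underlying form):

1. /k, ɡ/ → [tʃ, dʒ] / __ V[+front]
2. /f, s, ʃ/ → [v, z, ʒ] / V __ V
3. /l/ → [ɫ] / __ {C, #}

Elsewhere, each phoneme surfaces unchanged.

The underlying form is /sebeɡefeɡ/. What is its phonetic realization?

[sebedʒeveɡ]

/s/ — word-initial; rule 2 does not apply here → [s].
/e/ stays [e].
/b/ — not in any rule's target class → [b].
/e/ (between /b/ and /ɡ/) is unaffected → [e].
/ɡ/ — between /e/ and /e/, before a front vowel — surfaces as [dʒ] (rule 1).
/e/ (between /ɡ/ and /f/): no rule targets it → [e].
Rule 2 applies to /f/ (between /e/ and /e/: between two vowels) → [v].
/e/ stays [e].
/ɡ/ (word-final) is in the target of rule 1 but the environment (before a front vowel) is not met → [ɡ].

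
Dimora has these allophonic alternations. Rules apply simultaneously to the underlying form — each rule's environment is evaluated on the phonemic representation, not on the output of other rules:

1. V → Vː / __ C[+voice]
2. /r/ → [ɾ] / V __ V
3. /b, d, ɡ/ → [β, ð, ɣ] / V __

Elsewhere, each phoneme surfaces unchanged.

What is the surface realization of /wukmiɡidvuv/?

[wukmiːɣiːðvuːv]

/u/ — between /w/ and /k/; rule 1 does not apply here → [u].
/i/ — between /m/ and /ɡ/, before a voiced consonant — surfaces as [iː] (rule 1).
/ɡ/ — between /i/ and /i/, immediately after a vowel — surfaces as [ɣ] (rule 3).
/i/ meets the environment for rule 1 (before a voiced consonant) → [iː].
/d/ meets the environment for rule 3 (immediately after a vowel) → [ð].
Rule 1 applies to /u/ (between /v/ and /v/: before a voiced consonant) → [uː].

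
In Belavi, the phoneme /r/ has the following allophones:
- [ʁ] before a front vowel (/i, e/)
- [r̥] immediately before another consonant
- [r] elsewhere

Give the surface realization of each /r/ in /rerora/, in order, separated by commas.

Occurrence 1 (position 1): before a front vowel (/i, e/) → [ʁ].
Occurrence 2 (position 3): no conditioning environment matches → elsewhere allophone [r].
Occurrence 3 (position 5): no conditioning environment matches → elsewhere allophone [r].

[ʁ], [r], [r]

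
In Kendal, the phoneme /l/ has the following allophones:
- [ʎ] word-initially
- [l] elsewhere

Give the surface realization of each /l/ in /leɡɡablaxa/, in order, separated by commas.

Occurrence 1 (position 1): word-initially → [ʎ].
Occurrence 2 (position 7): no conditioning environment matches → elsewhere allophone [l].

[ʎ], [l]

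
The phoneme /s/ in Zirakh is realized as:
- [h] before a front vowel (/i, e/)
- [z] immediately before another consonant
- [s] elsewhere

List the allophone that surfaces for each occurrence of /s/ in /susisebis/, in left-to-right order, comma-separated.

[s], [h], [h], [s]

Occurrence 1 (position 1): no conditioning environment matches → elsewhere allophone [s].
Occurrence 2 (position 3): before a front vowel (/i, e/) → [h].
Occurrence 3 (position 5): before a front vowel (/i, e/) → [h].
Occurrence 4 (position 9): no conditioning environment matches → elsewhere allophone [s].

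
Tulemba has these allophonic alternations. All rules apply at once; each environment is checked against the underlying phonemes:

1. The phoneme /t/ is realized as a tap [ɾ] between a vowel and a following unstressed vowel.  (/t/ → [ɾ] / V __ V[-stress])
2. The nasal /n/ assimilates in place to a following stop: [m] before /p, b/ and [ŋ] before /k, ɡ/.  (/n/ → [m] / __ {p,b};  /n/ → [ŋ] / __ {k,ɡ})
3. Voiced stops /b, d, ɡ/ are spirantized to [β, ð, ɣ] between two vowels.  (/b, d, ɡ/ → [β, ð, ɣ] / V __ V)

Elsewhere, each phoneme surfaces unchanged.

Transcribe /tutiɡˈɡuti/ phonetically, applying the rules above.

/t/ (word-initial): rule 1 targets it, but not between a vowel and a following unstressed vowel → unchanged [t].
/u/ — not in any rule's target class → [u].
/t/ (between /u/ and /i/): between a vowel and a following unstressed vowel, so rule 1 applies → [ɾ].
/i/ — not in any rule's target class → [i].
/ɡ/ (between /i/ and /ɡ/) fails the environment for rule 3, so it stays [ɡ].
/ɡ/ (between /ɡ/ and /u/): rule 3 targets it, but not between two vowels → unchanged [ɡ].
/u/ (between /ɡ/ and /t/) is unaffected → [u].
/t/ meets the environment for rule 1 (between a vowel and a following unstressed vowel) → [ɾ].
/i/ (word-final) is unaffected → [i].

[tuɾiɡˈɡuɾi]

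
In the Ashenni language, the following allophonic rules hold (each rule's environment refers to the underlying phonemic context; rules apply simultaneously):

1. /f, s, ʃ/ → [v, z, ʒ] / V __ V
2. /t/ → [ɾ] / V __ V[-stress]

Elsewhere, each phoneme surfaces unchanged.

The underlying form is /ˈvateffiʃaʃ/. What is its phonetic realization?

[ˈvaɾeffiʒaʃ]

/v/ (word-initial) is unaffected → [v].
/a/ — not in any rule's target class → [a].
/t/ (between /a/ and /e/): between a vowel and a following unstressed vowel, so rule 2 applies → [ɾ].
/e/ (between /t/ and /f/) is unaffected → [e].
/f/ (between /e/ and /f/) is in the target of rule 1 but the environment (between two vowels) is not met → [f].
/f/ (between /f/ and /i/): rule 1 targets it, but not between two vowels → unchanged [f].
/i/ — not in any rule's target class → [i].
/ʃ/ (between /i/ and /a/) occurs between two vowels → [ʒ] by rule 1.
/a/ (between /ʃ/ and /ʃ/) is unaffected → [a].
/ʃ/ — word-final; rule 1 does not apply here → [ʃ].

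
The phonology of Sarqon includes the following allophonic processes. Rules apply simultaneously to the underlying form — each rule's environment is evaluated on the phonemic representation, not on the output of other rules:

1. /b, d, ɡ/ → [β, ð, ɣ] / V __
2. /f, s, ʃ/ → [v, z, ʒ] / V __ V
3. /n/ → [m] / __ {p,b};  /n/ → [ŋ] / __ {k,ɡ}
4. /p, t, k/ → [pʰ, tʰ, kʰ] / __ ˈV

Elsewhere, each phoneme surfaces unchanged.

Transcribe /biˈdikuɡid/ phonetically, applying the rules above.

[biˈðikuɣið]

/b/ (word-initial) fails the environment for rule 1, so it stays [b].
/d/ (between /i/ and /i/) occurs immediately after a vowel → [ð] by rule 1.
/k/ (between /i/ and /u/) is in the target of rule 4 but the environment (immediately before a stressed vowel) is not met → [k].
/ɡ/ (between /u/ and /i/) occurs immediately after a vowel → [ɣ] by rule 1.
/d/ (word-final): immediately after a vowel, so rule 1 applies → [ð].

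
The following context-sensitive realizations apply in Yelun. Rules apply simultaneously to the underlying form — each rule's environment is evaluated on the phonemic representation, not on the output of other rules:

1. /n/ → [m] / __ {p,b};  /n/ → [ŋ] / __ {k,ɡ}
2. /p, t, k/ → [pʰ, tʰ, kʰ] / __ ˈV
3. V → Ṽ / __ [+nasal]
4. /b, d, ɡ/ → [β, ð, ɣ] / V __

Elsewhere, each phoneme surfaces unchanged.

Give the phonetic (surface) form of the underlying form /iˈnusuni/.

[ĩˈnusũni]

Rule 3 applies to /i/ (word-initial: before a nasal consonant) → [ĩ].
/n/ — between /i/ and /u/; rule 1 does not apply here → [n].
/u/ (between /n/ and /s/) is in the target of rule 3 but the environment (before a nasal consonant) is not met → [u].
/u/ (between /s/ and /n/): before a nasal consonant, so rule 3 applies → [ũ].
/n/ (between /u/ and /i/) is in the target of rule 1 but the environment (before a labial or velar stop) is not met → [n].
/i/ (word-final) fails the environment for rule 3, so it stays [i].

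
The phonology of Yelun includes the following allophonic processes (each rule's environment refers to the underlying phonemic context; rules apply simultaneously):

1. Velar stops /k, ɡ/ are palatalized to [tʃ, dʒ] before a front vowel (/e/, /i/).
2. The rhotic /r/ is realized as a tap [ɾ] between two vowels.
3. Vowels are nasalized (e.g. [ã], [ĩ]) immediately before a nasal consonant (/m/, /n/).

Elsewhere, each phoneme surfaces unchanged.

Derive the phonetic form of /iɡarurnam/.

[iɡaɾurnãm]

/i/ — word-initial; rule 3 does not apply here → [i].
/ɡ/ (between /i/ and /a/): rule 1 targets it, but not before a front vowel → unchanged [ɡ].
/a/ (between /ɡ/ and /r/): rule 3 targets it, but not before a nasal consonant → unchanged [a].
/r/ (between /a/ and /u/): between two vowels, so rule 2 applies → [ɾ].
/u/ — between /r/ and /r/; rule 3 does not apply here → [u].
/r/ (between /u/ and /n/) is in the target of rule 2 but the environment (between two vowels) is not met → [r].
/n/ (between /r/ and /a/) is unaffected → [n].
/a/ — between /n/ and /m/, before a nasal consonant — surfaces as [ã] (rule 3).
/m/ — not in any rule's target class → [m].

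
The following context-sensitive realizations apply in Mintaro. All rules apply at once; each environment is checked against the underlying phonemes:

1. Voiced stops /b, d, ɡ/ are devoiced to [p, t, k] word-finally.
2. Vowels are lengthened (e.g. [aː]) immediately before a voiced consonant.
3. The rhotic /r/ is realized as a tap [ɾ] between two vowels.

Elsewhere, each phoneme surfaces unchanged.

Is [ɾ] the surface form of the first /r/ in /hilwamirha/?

/r/ (between /i/ and /h/) fails the environment for rule 3, so it stays [r].
The actual realization is [r], not [ɾ].

No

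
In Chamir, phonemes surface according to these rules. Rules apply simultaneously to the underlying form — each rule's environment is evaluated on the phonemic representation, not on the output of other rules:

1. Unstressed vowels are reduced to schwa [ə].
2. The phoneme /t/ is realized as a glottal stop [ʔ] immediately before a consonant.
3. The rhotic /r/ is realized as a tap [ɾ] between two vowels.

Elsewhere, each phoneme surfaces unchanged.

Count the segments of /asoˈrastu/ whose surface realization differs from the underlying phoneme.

4

Segments that undergo a rule: /a/ → [ə] (rule 1); /o/ → [ə] (rule 1); /r/ → [ɾ] (rule 3); /u/ → [ə] (rule 1).
All other segments surface unchanged.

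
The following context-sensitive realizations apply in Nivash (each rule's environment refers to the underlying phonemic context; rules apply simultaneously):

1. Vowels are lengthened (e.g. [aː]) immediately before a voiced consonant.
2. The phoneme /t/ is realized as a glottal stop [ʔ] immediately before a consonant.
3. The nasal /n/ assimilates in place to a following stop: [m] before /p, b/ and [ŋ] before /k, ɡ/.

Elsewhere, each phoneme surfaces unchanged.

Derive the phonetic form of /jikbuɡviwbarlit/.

[jikbuːɡviːwbaːrlit]

/j/ (word-initial) is unaffected → [j].
/i/ — between /j/ and /k/; rule 1 does not apply here → [i].
/k/ stays [k].
/b/ stays [b].
/u/ (between /b/ and /ɡ/): before a voiced consonant, so rule 1 applies → [uː].
/ɡ/ — not in any rule's target class → [ɡ].
/v/ (between /ɡ/ and /i/): no rule targets it → [v].
/i/ meets the environment for rule 1 (before a voiced consonant) → [iː].
/w/ (between /i/ and /b/) is unaffected → [w].
/b/ stays [b].
/a/ meets the environment for rule 1 (before a voiced consonant) → [aː].
/r/ stays [r].
/l/ (between /r/ and /i/): no rule targets it → [l].
/i/ (between /l/ and /t/): rule 1 targets it, but not before a voiced consonant → unchanged [i].
/t/ (word-final) is in the target of rule 2 but the environment (immediately before a consonant) is not met → [t].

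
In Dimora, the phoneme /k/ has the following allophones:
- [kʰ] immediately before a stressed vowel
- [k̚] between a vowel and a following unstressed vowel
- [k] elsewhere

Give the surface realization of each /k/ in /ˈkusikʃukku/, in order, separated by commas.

Occurrence 1 (position 1): immediately before a stressed vowel → [kʰ].
Occurrence 2 (position 5): no conditioning environment matches → elsewhere allophone [k].
Occurrence 3 (position 8): no conditioning environment matches → elsewhere allophone [k].
Occurrence 4 (position 9): no conditioning environment matches → elsewhere allophone [k].

[kʰ], [k], [k], [k]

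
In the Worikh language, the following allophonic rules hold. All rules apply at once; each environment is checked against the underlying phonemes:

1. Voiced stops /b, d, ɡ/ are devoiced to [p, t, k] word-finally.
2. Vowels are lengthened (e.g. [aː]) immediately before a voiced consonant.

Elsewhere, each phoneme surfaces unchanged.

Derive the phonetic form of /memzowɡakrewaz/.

[meːmzoːwɡakreːwaːz]

/m/ — not in any rule's target class → [m].
/e/ (between /m/ and /m/) occurs before a voiced consonant → [eː] by rule 2.
/m/ stays [m].
/z/ stays [z].
/o/ (between /z/ and /w/) occurs before a voiced consonant → [oː] by rule 2.
/w/ (between /o/ and /ɡ/) is unaffected → [w].
/ɡ/ (between /w/ and /a/) fails the environment for rule 1, so it stays [ɡ].
/a/ (between /ɡ/ and /k/) is in the target of rule 2 but the environment (before a voiced consonant) is not met → [a].
/k/ (between /a/ and /r/): no rule targets it → [k].
/r/ — not in any rule's target class → [r].
/e/ — between /r/ and /w/, before a voiced consonant — surfaces as [eː] (rule 2).
/w/ (between /e/ and /a/) is unaffected → [w].
/a/ (between /w/ and /z/): before a voiced consonant, so rule 2 applies → [aː].
/z/ (word-final) is unaffected → [z].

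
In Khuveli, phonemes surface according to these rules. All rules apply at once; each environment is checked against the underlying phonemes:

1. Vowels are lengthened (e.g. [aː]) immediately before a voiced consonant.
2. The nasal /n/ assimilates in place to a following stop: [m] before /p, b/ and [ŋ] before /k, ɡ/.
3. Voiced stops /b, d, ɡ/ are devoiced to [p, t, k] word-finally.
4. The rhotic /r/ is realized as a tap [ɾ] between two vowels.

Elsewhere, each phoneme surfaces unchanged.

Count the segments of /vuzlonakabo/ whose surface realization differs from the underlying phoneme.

3

Segments that undergo a rule: /u/ → [uː] (rule 1); /o/ → [oː] (rule 1); /a/ → [aː] (rule 1).
All other segments surface unchanged.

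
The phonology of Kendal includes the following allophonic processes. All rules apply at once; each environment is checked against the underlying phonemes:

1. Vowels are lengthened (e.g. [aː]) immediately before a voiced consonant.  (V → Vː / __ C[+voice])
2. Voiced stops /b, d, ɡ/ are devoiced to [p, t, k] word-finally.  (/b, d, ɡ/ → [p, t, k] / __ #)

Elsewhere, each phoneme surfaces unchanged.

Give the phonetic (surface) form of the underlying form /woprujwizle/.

[wopruːjwiːzle]

/w/ (word-initial) is unaffected → [w].
/o/ (between /w/ and /p/) fails the environment for rule 1, so it stays [o].
/p/ stays [p].
/r/ (between /p/ and /u/) is unaffected → [r].
/u/ (between /r/ and /j/): before a voiced consonant, so rule 1 applies → [uː].
/j/ (between /u/ and /w/) is unaffected → [j].
/w/ — not in any rule's target class → [w].
/i/ meets the environment for rule 1 (before a voiced consonant) → [iː].
/z/ (between /i/ and /l/): no rule targets it → [z].
/l/ stays [l].
/e/ (word-final) is in the target of rule 1 but the environment (before a voiced consonant) is not met → [e].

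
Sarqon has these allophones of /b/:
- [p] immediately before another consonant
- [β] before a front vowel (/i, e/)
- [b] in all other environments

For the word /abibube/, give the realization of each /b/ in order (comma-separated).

[β], [b], [β]

Occurrence 1 (position 2): before a front vowel (/i, e/) → [β].
Occurrence 2 (position 4): no conditioning environment matches → elsewhere allophone [b].
Occurrence 3 (position 6): before a front vowel (/i, e/) → [β].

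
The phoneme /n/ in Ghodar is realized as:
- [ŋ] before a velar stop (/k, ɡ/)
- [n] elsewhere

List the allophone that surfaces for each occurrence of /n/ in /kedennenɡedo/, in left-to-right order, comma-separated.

Occurrence 1 (position 5): no conditioning environment matches → elsewhere allophone [n].
Occurrence 2 (position 6): no conditioning environment matches → elsewhere allophone [n].
Occurrence 3 (position 8): before a velar stop → [ŋ].

[n], [n], [ŋ]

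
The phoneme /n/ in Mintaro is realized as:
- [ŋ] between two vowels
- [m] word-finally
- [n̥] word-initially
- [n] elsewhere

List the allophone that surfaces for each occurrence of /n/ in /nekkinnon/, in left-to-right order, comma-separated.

[n̥], [n], [n], [m]

Occurrence 1 (position 1): word-initially → [n̥].
Occurrence 2 (position 6): no conditioning environment matches → elsewhere allophone [n].
Occurrence 3 (position 7): no conditioning environment matches → elsewhere allophone [n].
Occurrence 4 (position 9): word-finally → [m].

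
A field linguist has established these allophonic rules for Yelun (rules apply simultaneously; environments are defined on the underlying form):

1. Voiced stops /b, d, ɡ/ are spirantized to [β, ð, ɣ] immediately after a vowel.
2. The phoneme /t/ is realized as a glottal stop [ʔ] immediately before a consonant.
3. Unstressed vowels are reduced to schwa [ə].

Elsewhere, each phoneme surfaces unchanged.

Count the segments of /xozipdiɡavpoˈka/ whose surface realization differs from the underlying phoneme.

6

Segments that undergo a rule: /o/ → [ə] (rule 3); /i/ → [ə] (rule 3); /i/ → [ə] (rule 3); /ɡ/ → [ɣ] (rule 1); /a/ → [ə] (rule 3); /o/ → [ə] (rule 3).
All other segments surface unchanged.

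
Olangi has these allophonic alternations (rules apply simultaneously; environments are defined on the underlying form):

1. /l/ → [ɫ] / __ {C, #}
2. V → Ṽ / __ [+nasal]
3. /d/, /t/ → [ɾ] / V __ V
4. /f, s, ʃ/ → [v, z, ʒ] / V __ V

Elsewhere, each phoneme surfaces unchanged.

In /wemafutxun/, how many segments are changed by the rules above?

3

Segments that undergo a rule: /e/ → [ẽ] (rule 2); /f/ → [v] (rule 4); /u/ → [ũ] (rule 2).
All other segments surface unchanged.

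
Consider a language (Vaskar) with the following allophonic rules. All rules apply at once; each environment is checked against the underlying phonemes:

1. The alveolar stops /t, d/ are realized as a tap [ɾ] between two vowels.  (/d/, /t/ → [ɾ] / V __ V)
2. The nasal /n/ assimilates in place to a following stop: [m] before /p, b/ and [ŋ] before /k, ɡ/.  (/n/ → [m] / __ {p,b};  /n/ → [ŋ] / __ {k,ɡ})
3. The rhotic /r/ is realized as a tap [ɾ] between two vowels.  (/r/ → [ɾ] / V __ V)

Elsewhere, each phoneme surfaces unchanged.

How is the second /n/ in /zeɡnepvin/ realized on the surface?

[n]

/n/ (word-final): rule 2 targets it, but not before a labial or velar stop → unchanged [n].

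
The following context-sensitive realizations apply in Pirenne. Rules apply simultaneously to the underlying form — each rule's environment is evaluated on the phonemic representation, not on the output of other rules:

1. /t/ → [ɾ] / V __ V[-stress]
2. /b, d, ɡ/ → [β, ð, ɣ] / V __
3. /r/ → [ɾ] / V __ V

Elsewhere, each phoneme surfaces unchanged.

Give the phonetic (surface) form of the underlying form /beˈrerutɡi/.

[beˈɾeɾutɡi]

/b/ (word-initial) is in the target of rule 2 but the environment (immediately after a vowel) is not met → [b].
/e/ — not in any rule's target class → [e].
/r/ (between /e/ and /e/) occurs between two vowels → [ɾ] by rule 3.
/e/ (between /r/ and /r/): no rule targets it → [e].
Rule 3 applies to /r/ (between /e/ and /u/: between two vowels) → [ɾ].
/u/ (between /r/ and /t/): no rule targets it → [u].
/t/ — between /u/ and /ɡ/; rule 1 does not apply here → [t].
/ɡ/ (between /t/ and /i/) is in the target of rule 2 but the environment (immediately after a vowel) is not met → [ɡ].
/i/ (word-final): no rule targets it → [i].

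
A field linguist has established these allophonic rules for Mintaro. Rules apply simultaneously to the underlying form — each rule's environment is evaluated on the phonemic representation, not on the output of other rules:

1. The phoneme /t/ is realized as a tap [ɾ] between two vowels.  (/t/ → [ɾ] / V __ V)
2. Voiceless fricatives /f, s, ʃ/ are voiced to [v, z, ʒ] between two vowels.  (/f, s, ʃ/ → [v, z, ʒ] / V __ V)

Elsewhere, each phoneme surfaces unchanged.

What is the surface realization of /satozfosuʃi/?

[saɾozfozuʒi]

/s/ (word-initial) is in the target of rule 2 but the environment (between two vowels) is not met → [s].
/t/ (between /a/ and /o/): between two vowels, so rule 1 applies → [ɾ].
/f/ (between /z/ and /o/) fails the environment for rule 2, so it stays [f].
Rule 2 applies to /s/ (between /o/ and /u/: between two vowels) → [z].
/ʃ/ — between /u/ and /i/, between two vowels — surfaces as [ʒ] (rule 2).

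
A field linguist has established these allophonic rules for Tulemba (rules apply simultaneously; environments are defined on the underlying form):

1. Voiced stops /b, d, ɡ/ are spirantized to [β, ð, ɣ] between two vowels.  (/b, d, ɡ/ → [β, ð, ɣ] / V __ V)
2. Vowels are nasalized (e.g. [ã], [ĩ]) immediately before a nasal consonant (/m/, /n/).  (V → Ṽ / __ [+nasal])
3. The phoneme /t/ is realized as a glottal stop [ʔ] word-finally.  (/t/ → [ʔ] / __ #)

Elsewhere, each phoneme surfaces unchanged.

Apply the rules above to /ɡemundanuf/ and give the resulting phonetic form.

/ɡ/ (word-initial): rule 1 targets it, but not between two vowels → unchanged [ɡ].
/e/ meets the environment for rule 2 (before a nasal consonant) → [ẽ].
/u/ meets the environment for rule 2 (before a nasal consonant) → [ũ].
/d/ (between /n/ and /a/) is in the target of rule 1 but the environment (between two vowels) is not met → [d].
Rule 2 applies to /a/ (between /d/ and /n/: before a nasal consonant) → [ã].
/u/ (between /n/ and /f/) is in the target of rule 2 but the environment (before a nasal consonant) is not met → [u].

[ɡẽmũndãnuf]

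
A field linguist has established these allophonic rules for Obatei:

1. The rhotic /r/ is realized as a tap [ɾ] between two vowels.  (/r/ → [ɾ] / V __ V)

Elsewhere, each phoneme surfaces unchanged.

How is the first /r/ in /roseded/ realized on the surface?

/r/ (word-initial) fails the environment for rule 1, so it stays [r].

[r]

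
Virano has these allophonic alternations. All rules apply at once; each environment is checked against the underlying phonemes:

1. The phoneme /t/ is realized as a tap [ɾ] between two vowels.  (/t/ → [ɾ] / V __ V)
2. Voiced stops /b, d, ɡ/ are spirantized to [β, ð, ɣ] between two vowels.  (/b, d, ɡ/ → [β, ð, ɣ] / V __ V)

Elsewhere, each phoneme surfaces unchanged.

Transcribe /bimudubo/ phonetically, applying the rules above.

/b/ (word-initial) is in the target of rule 2 but the environment (between two vowels) is not met → [b].
/i/ (between /b/ and /m/): no rule targets it → [i].
/m/ (between /i/ and /u/): no rule targets it → [m].
/u/ stays [u].
/d/ meets the environment for rule 2 (between two vowels) → [ð].
/u/ (between /d/ and /b/): no rule targets it → [u].
Rule 2 applies to /b/ (between /u/ and /o/: between two vowels) → [β].
/o/ stays [o].

[bimuðuβo]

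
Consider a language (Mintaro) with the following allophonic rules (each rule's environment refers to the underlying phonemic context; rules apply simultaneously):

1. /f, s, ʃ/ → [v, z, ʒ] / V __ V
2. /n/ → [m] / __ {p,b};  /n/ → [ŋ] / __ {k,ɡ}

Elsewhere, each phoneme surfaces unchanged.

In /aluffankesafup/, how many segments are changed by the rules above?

3

Segments that undergo a rule: /n/ → [ŋ] (rule 2); /s/ → [z] (rule 1); /f/ → [v] (rule 1).
All other segments surface unchanged.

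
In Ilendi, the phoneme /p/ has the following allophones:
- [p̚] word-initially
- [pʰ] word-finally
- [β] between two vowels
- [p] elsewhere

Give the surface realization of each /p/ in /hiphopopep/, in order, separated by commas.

Occurrence 1 (position 3): no conditioning environment matches → elsewhere allophone [p].
Occurrence 2 (position 6): between two vowels → [β].
Occurrence 3 (position 8): between two vowels → [β].
Occurrence 4 (position 10): word-finally → [pʰ].

[p], [β], [β], [pʰ]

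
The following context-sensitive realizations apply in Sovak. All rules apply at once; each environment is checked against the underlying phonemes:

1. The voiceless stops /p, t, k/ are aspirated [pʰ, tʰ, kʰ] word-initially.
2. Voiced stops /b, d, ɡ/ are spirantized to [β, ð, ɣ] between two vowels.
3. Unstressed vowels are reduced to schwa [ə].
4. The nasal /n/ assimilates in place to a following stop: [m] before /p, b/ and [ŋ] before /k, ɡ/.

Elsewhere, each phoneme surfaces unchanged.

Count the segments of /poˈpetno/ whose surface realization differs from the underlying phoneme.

3

Segments that undergo a rule: /p/ → [pʰ] (rule 1); /o/ → [ə] (rule 3); /o/ → [ə] (rule 3).
All other segments surface unchanged.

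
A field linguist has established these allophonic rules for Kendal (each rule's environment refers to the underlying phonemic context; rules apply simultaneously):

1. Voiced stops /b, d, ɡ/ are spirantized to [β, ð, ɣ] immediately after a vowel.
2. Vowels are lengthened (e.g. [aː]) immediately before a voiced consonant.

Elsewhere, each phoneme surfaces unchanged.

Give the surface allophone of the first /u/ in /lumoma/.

/u/ (between /l/ and /m/): before a voiced consonant, so rule 2 applies → [uː].

[uː]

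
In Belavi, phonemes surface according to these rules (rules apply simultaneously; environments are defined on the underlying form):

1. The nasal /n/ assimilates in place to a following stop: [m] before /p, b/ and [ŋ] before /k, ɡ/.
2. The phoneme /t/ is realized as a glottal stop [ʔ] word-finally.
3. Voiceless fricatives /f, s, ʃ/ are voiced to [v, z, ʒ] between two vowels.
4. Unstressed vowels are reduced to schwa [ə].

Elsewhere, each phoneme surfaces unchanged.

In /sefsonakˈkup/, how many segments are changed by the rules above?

Segments that undergo a rule: /e/ → [ə] (rule 4); /o/ → [ə] (rule 4); /a/ → [ə] (rule 4).
All other segments surface unchanged.

3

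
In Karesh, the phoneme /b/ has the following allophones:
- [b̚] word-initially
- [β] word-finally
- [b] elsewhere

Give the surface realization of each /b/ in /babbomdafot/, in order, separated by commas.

Occurrence 1 (position 1): word-initially → [b̚].
Occurrence 2 (position 3): no conditioning environment matches → elsewhere allophone [b].
Occurrence 3 (position 4): no conditioning environment matches → elsewhere allophone [b].

[b̚], [b], [b]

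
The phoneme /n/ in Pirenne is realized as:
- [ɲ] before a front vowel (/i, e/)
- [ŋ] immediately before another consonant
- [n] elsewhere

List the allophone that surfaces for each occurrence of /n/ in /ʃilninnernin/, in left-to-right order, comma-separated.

[ɲ], [ŋ], [ɲ], [ɲ], [n]

Occurrence 1 (position 4): before a front vowel (/i, e/) → [ɲ].
Occurrence 2 (position 6): immediately before another consonant → [ŋ].
Occurrence 3 (position 7): before a front vowel (/i, e/) → [ɲ].
Occurrence 4 (position 10): before a front vowel (/i, e/) → [ɲ].
Occurrence 5 (position 12): no conditioning environment matches → elsewhere allophone [n].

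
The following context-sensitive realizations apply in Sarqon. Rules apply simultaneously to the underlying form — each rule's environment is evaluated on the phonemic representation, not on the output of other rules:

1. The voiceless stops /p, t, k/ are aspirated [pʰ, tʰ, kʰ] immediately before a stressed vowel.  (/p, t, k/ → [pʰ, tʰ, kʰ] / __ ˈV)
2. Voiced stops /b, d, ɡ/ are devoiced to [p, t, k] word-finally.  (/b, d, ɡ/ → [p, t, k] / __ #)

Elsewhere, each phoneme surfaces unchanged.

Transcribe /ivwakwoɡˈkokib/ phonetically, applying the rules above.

[ivwakwoɡˈkʰokip]

/i/ stays [i].
/v/ (between /i/ and /w/): no rule targets it → [v].
/w/ stays [w].
/a/ — not in any rule's target class → [a].
/k/ (between /a/ and /w/) fails the environment for rule 1, so it stays [k].
/w/ stays [w].
/o/ stays [o].
/ɡ/ (between /o/ and /k/) fails the environment for rule 2, so it stays [ɡ].
Rule 1 applies to /k/ (between /ɡ/ and /o/: immediately before a stressed vowel) → [kʰ].
/o/ — not in any rule's target class → [o].
/k/ — between /o/ and /i/; rule 1 does not apply here → [k].
/i/ (between /k/ and /b/) is unaffected → [i].
/b/ meets the environment for rule 2 (word-finally) → [p].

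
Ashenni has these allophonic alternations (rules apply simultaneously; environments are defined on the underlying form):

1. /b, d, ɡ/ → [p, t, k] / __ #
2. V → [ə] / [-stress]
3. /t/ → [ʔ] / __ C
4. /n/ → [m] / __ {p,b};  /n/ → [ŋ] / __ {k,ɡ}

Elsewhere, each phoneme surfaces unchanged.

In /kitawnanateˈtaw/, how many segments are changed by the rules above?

Segments that undergo a rule: /i/ → [ə] (rule 2); /a/ → [ə] (rule 2); /a/ → [ə] (rule 2); /a/ → [ə] (rule 2); /e/ → [ə] (rule 2).
All other segments surface unchanged.

5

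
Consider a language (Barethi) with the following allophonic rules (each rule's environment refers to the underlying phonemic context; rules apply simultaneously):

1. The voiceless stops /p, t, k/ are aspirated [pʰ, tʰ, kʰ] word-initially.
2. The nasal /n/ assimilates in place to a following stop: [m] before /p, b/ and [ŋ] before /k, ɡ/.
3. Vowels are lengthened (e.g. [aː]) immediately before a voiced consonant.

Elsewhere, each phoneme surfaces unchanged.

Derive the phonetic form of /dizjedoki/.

[diːzjeːdoki]

/d/ — not in any rule's target class → [d].
/i/ — between /d/ and /z/, before a voiced consonant — surfaces as [iː] (rule 3).
/z/ — not in any rule's target class → [z].
/j/ (between /z/ and /e/) is unaffected → [j].
/e/ meets the environment for rule 3 (before a voiced consonant) → [eː].
/d/ (between /e/ and /o/): no rule targets it → [d].
/o/ (between /d/ and /k/) is in the target of rule 3 but the environment (before a voiced consonant) is not met → [o].
/k/ (between /o/ and /i/) is in the target of rule 1 but the environment (word-initially) is not met → [k].
/i/ (word-final) fails the environment for rule 3, so it stays [i].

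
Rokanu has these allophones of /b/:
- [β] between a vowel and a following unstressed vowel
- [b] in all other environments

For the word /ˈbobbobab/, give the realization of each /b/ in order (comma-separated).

[b], [b], [b], [β], [b]

Occurrence 1 (position 1): no conditioning environment matches → elsewhere allophone [b].
Occurrence 2 (position 3): no conditioning environment matches → elsewhere allophone [b].
Occurrence 3 (position 4): no conditioning environment matches → elsewhere allophone [b].
Occurrence 4 (position 6): between a vowel and a following unstressed vowel → [β].
Occurrence 5 (position 8): no conditioning environment matches → elsewhere allophone [b].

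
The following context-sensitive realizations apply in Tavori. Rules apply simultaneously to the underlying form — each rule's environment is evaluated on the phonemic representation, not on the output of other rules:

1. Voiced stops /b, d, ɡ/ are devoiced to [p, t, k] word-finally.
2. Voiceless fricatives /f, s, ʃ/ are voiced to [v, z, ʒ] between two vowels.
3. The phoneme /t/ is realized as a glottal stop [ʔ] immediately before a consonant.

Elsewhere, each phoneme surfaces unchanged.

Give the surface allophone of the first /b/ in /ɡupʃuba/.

[b]

/b/ (between /u/ and /a/): rule 1 targets it, but not word-finally → unchanged [b].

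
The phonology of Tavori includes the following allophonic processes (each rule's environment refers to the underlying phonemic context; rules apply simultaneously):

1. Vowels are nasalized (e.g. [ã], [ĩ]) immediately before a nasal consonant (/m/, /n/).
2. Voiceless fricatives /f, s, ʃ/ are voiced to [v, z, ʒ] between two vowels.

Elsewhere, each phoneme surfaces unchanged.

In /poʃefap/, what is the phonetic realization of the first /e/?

/e/ — between /ʃ/ and /f/; rule 1 does not apply here → [e].

[e]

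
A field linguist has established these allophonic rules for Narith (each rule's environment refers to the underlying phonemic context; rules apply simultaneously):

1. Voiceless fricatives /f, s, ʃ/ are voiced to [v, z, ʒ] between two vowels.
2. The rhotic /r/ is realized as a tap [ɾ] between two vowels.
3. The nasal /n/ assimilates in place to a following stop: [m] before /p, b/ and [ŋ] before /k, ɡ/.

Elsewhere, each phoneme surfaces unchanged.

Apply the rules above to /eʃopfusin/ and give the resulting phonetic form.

[eʒopfuzin]

/e/ stays [e].
Rule 1 applies to /ʃ/ (between /e/ and /o/: between two vowels) → [ʒ].
/o/ (between /ʃ/ and /p/) is unaffected → [o].
/p/ (between /o/ and /f/) is unaffected → [p].
/f/ (between /p/ and /u/) is in the target of rule 1 but the environment (between two vowels) is not met → [f].
/u/ (between /f/ and /s/) is unaffected → [u].
/s/ (between /u/ and /i/) occurs between two vowels → [z] by rule 1.
/i/ (between /s/ and /n/) is unaffected → [i].
/n/ (word-final) fails the environment for rule 3, so it stays [n].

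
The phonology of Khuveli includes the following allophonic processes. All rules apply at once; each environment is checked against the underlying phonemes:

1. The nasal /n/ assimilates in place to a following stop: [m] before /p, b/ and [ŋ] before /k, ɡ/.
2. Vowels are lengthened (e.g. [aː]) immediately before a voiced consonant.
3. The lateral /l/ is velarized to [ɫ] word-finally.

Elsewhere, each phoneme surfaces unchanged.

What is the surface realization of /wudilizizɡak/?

/w/ — not in any rule's target class → [w].
/u/ (between /w/ and /d/): before a voiced consonant, so rule 2 applies → [uː].
/d/ stays [d].
Rule 2 applies to /i/ (between /d/ and /l/: before a voiced consonant) → [iː].
/l/ (between /i/ and /i/) is in the target of rule 3 but the environment (word-finally) is not met → [l].
/i/ meets the environment for rule 2 (before a voiced consonant) → [iː].
/z/ stays [z].
/i/ meets the environment for rule 2 (before a voiced consonant) → [iː].
/z/ stays [z].
/ɡ/ stays [ɡ].
/a/ (between /ɡ/ and /k/): rule 2 targets it, but not before a voiced consonant → unchanged [a].
/k/ stays [k].

[wuːdiːliːziːzɡak]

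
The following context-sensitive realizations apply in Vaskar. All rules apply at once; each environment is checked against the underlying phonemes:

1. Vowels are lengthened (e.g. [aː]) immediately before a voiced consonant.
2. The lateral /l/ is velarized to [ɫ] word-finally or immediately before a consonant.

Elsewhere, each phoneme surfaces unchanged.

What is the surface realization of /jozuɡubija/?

/j/ stays [j].
/o/ (between /j/ and /z/) occurs before a voiced consonant → [oː] by rule 1.
/z/ stays [z].
/u/ (between /z/ and /ɡ/) occurs before a voiced consonant → [uː] by rule 1.
/ɡ/ (between /u/ and /u/) is unaffected → [ɡ].
/u/ — between /ɡ/ and /b/, before a voiced consonant — surfaces as [uː] (rule 1).
/b/ — not in any rule's target class → [b].
/i/ (between /b/ and /j/) occurs before a voiced consonant → [iː] by rule 1.
/j/ stays [j].
/a/ (word-final): rule 1 targets it, but not before a voiced consonant → unchanged [a].

[joːzuːɡuːbiːja]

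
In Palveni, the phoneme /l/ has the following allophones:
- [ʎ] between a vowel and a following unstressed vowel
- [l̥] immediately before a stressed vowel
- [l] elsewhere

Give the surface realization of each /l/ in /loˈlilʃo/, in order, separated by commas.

Occurrence 1 (position 1): no conditioning environment matches → elsewhere allophone [l].
Occurrence 2 (position 3): immediately before a stressed vowel → [l̥].
Occurrence 3 (position 5): no conditioning environment matches → elsewhere allophone [l].

[l], [l̥], [l]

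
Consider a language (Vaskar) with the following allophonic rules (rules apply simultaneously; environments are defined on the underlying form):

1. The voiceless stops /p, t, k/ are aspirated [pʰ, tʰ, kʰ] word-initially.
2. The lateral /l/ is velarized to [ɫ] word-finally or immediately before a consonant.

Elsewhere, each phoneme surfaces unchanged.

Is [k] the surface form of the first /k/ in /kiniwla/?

No

/k/ (word-initial) occurs word-initially → [kʰ] by rule 1.
The actual realization is [kʰ], not [k].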